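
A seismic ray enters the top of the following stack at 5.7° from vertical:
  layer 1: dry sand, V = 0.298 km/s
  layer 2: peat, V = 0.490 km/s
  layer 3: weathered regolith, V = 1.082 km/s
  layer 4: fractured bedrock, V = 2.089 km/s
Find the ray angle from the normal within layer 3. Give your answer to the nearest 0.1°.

21.1°

Ray parameter p = sin 5.7° / 0.298 = 3.3329e-01 s/km.
sin θ_3 = p·V_3 = 3.3329e-01 × 1.082 = 0.3606.
θ_3 = 21.14° from the vertical.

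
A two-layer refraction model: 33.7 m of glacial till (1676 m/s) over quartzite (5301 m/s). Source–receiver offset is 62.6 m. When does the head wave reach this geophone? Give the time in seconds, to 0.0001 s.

θ_c = arcsin(V₁/V₂) = arcsin(1676/5301) = 18.43°, cos θ_c = 0.9487.
Intercept time tᵢ = 2h cos θ_c / V₁ = 2·33.7·0.9487/1676 = 0.03815 s.
t = x/V₂ + tᵢ = 62.6/5301 + 0.03815 = 0.04996 s.

0.0500 s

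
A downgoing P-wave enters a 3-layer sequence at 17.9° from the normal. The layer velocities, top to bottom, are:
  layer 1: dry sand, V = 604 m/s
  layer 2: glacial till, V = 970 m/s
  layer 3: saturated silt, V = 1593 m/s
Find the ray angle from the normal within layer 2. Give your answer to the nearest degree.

30°

Ray parameter p = sin 17.9° / 604 = 5.0887e-04 s/m.
sin θ_2 = p·V_2 = 5.0887e-04 × 970 = 0.4936.
θ_2 = arcsin 0.4936 = 29.58°.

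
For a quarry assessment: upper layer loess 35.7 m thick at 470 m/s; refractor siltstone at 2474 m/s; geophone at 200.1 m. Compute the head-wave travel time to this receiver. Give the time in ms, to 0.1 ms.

230.0 ms

t = x/V₂ + 2h·√(V₂²−V₁²)/(V₁V₂).
√(V₂²−V₁²) = √(2474²−470²) = 2428.9 m/s; delay term = 2·35.7·2428.9/(470·2474) = 0.14915 s.
t = 200.1/2474 + 0.14915 = 0.23003 s.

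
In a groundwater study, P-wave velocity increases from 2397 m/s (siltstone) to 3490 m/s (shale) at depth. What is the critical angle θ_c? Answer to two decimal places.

43.38°

At critical incidence the refracted ray runs along the interface (θ₂ = 90°), so sin θ_c = V₁/V₂.
θ_c = arcsin(2397/3490) = arcsin 0.6868 = 43.38°.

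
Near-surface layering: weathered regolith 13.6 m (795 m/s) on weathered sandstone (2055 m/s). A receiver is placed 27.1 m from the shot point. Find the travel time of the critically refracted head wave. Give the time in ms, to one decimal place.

t = x/V₂ + 2h·√(V₂²−V₁²)/(V₁V₂).
√(V₂²−V₁²) = √(2055²−795²) = 1895.0 m/s; delay term = 2·13.6·1895.0/(795·2055) = 0.03155 s.
t = 27.1/2055 + 0.03155 = 0.04474 s.

44.7 ms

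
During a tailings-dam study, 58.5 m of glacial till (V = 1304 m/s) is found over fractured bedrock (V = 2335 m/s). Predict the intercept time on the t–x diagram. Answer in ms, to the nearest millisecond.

74 ms

θ_c = arcsin(V₁/V₂) = arcsin(1304/2335) = 33.95°; cos θ_c = 0.8295.
tᵢ = 2h·cos θ_c / V₁ = 2·58.5·0.8295 / 1304 = 0.07443 s.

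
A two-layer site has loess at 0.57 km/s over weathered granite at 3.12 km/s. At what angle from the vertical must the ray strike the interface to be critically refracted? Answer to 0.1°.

At critical incidence the refracted ray runs along the interface (θ₂ = 90°), so sin θ_c = V₁/V₂.
θ_c = arcsin(0.57/3.12) = arcsin 0.1827 = 10.53°.

10.5°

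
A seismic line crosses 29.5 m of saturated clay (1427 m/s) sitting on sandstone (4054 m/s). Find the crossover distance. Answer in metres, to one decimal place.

θ_c = arcsin(1427/4054) = 20.61°, so cos θ_c = 0.9360 and tᵢ = 2h cos θ_c/V₁ = 0.0387 s.
At crossover x/V₁ = x/V₂ + tᵢ ⇒ x = tᵢ/(1/V₁ − 1/V₂) = 0.03870/(7.0077e-04 − 2.4667e-04) = 85.22 m.

85.2 m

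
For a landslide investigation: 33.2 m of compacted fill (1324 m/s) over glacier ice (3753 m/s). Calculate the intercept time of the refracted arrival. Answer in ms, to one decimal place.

46.9 ms

θ_c = arcsin(V₁/V₂) = arcsin(1324/3753) = 20.66°; cos θ_c = 0.9357.
tᵢ = 2h·cos θ_c / V₁ = 2·33.2·0.9357 / 1324 = 0.04693 s.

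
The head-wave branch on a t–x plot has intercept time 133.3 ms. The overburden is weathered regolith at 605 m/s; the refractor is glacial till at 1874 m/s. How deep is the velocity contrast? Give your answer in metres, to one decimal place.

42.6 m

θ_c = arcsin(605/1874) = 18.83°; cos θ_c = 0.9465.
tᵢ = 2h cos θ_c/V₁ ⇒ h = tᵢ·V₁/(2 cos θ_c) = 0.1333·605/(2·0.9465) = 42.60 m.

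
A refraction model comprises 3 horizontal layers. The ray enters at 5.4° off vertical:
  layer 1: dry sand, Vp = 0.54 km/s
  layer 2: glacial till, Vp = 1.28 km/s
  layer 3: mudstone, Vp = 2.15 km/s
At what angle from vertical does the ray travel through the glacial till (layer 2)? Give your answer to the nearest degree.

13°

Ray parameter p = sin 5.4° / 0.54 = 1.7427e-01 s/km.
sin θ_2 = p·V_2 = 1.7427e-01 × 1.28 = 0.2231.
θ_2 = 12.89° from the vertical.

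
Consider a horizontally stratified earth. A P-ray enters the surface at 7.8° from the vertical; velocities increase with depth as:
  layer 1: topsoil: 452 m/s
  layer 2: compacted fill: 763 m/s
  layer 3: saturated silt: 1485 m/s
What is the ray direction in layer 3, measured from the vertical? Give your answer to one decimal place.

26.5°

Ray parameter p = sin 7.8° / 452 = 3.0026e-04 s/m.
sin θ_3 = p·V_3 = 3.0026e-04 × 1485 = 0.4459.
θ_3 = arcsin 0.4459 = 26.48°.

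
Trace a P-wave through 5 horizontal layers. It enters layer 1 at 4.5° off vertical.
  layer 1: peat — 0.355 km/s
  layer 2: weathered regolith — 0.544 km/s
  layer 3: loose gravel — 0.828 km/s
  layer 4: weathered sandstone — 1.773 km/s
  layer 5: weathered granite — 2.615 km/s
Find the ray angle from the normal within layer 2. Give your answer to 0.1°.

6.9°

Snell's law across each interface conserves sin θ / V, so sin θ_2 = V_2·sin θ₁/V₁.
sin θ_2 = 0.544 × sin 4.5° / 0.355 = 0.1202.
θ_2 = 6.91° from the vertical.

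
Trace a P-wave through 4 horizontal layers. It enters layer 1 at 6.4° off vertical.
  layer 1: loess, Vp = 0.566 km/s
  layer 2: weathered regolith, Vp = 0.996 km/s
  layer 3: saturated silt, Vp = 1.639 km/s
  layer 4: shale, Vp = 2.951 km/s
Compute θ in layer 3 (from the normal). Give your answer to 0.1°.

Ray parameter p = sin 6.4° / 0.566 = 1.9694e-01 s/km.
sin θ_3 = p·V_3 = 1.9694e-01 × 1.639 = 0.3228.
θ_3 = 18.83° from the vertical.

18.8°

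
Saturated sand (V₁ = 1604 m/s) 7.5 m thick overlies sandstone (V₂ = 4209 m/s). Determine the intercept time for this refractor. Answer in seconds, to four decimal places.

0.0086 s

tᵢ = 2h·√(V₂²−V₁²)/(V₁V₂).
√(V₂²−V₁²) = √(4209²−1604²) = 3891.4 m/s.
tᵢ = 2·7.5·3891.4/(1604·4209) = 0.00865 s.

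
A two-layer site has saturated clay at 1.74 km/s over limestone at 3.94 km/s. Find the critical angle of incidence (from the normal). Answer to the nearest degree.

At critical incidence the refracted ray runs along the interface (θ₂ = 90°), so sin θ_c = V₁/V₂.
θ_c = arcsin(1.74/3.94) = arcsin 0.4416 = 26.21°.

26°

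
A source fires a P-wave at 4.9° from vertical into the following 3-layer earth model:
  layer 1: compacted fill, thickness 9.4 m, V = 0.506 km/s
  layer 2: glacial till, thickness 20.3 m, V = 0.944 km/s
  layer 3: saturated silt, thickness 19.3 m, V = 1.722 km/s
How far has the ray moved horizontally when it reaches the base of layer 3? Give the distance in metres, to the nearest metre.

10 m

Apply Snell's law at each interface; in layer i the horizontal offset is hᵢ·tan θᵢ.
Layer 1: θ = 4.90°; offset = 9.4·tan 4.90° = 0.806 m.
Layer 2: sin θ = 0.944·sin 4.9°/0.506 = 0.1594, θ = 9.17°; offset = 20.3·tan 9.17° = 3.277 m.
Layer 3: sin θ = 1.722·sin 4.9°/0.506 = 0.2907, θ = 16.90°; offset = 19.3·tan 16.90° = 5.863 m.
Summing the layer offsets gives 9.946 m.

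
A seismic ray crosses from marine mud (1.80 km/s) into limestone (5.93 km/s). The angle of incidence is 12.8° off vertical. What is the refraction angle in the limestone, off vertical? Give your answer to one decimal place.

Snell's law: sin θ₂ = (V₂/V₁)·sin θ₁ = (5.93/1.80)·sin 12.8° = 0.7299.
θ₂ = sin⁻¹(0.7299) = 46.88° (from vertical).

46.9°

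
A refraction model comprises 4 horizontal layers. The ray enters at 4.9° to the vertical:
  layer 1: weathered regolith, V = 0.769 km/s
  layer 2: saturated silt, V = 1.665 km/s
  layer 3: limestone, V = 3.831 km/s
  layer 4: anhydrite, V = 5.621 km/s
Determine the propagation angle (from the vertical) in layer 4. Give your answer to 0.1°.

Ray parameter p = sin 4.9° / 0.769 = 1.1108e-01 s/km.
sin θ_4 = p·V_4 = 1.1108e-01 × 5.621 = 0.6244.
θ_4 = 38.63° from the vertical.

38.6°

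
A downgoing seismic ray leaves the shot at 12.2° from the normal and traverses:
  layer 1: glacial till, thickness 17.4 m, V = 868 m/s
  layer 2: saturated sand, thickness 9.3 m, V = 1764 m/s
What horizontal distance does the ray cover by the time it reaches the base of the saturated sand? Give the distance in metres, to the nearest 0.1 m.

Apply Snell's law at each interface; in layer i the horizontal offset is hᵢ·tan θᵢ.
Layer 1: θ = 12.20°; offset = 17.4·tan 12.20° = 3.762 m.
Layer 2: sin θ = 1764·sin 12.2°/868 = 0.4295, θ = 25.43°; offset = 9.3·tan 25.43° = 4.423 m.
Summing the layer offsets gives 8.185 m.

8.2 m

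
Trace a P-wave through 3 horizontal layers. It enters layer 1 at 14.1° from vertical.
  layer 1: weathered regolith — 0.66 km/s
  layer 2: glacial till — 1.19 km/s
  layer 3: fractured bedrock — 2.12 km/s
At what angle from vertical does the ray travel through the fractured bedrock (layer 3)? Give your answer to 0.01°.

51.49°

Ray parameter p = sin 14.1° / 0.66 = 3.6911e-01 s/km.
sin θ_3 = p·V_3 = 3.6911e-01 × 2.12 = 0.7825.
θ_3 = 51.49° from the vertical.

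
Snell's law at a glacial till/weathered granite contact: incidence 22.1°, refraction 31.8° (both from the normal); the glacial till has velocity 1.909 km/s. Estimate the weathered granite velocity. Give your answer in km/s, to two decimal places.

2.67 km/s

Snell's law: sin 22.1°/V₁ = sin 31.8°/V₂.
V₂ = V₁·sin 31.8°/sin 22.1° = 1.909 × 1.4006 = 2.67 km/s.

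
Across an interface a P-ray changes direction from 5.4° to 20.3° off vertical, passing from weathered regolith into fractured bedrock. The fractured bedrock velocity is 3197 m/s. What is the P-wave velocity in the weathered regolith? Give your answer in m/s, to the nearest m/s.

sin 5.4° = 0.0941; sin 20.3° = 0.3469.
V₁ = V₂·(sin θ₁/sin θ₂) = 3197·(0.0941/0.3469) = 867.20 m/s.

867 m/s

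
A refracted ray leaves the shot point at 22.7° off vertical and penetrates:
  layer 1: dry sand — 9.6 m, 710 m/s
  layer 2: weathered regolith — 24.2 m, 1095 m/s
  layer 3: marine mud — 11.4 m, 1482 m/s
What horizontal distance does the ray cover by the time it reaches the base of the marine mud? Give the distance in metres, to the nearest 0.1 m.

Apply Snell's law at each interface; in layer i the horizontal offset is hᵢ·tan θᵢ.
Layer 1: θ = 22.70°; offset = 9.6·tan 22.70° = 4.016 m.
Layer 2: sin θ = 1095·sin 22.7°/710 = 0.5952, θ = 36.52°; offset = 24.2·tan 36.52° = 17.923 m.
Layer 3: sin θ = 1482·sin 22.7°/710 = 0.8055, θ = 53.66°; offset = 11.4·tan 53.66° = 15.496 m.
Total horizontal offset = 37.435 m.

37.4 m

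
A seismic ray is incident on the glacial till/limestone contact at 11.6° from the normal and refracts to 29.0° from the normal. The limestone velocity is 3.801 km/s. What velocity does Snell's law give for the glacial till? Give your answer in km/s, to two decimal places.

sin 11.6° = 0.2011; sin 29.0° = 0.4848.
V₁ = V₂·(sin θ₁/sin θ₂) = 3.801·(0.2011/0.4848) = 1.58 km/s.

1.58 km/s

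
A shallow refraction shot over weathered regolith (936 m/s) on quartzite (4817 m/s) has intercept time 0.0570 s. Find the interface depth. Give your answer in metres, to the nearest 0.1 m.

27.2 m

h = tᵢ·V₁·V₂ / (2·√(V₂²−V₁²)).
√(V₂²−V₁²) = √(4817² − 936²) = 4725.2 m/s.
h = 0.057 s × 936 × 4817 / (2 × 4725.2) = 27.19 m.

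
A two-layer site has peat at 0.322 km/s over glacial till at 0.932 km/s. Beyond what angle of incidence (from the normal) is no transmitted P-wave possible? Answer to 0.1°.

20.2°

Critical incidence: sin θ_c = V₁/V₂ = 0.322/0.932 = 0.3455.
θ_c = arcsin 0.3455 = 20.21°.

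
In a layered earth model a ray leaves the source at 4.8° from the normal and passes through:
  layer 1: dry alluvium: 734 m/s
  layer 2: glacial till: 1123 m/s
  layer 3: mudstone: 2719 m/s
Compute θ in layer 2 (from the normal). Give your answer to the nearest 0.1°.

Ray parameter p = sin 4.8° / 734 = 1.1400e-04 s/m.
sin θ_2 = p·V_2 = 1.1400e-04 × 1123 = 0.1280.
θ_2 = 7.36° from the vertical.

7.4°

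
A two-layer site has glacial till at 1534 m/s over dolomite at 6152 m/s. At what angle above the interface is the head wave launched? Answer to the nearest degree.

At critical incidence the refracted ray runs along the interface (θ₂ = 90°), so sin θ_c = V₁/V₂.
θ_c = arcsin(1534/6152) = arcsin 0.2493 = 14.44°.
Measured from the interface: 90° − 14.44° = 75.56°.

76°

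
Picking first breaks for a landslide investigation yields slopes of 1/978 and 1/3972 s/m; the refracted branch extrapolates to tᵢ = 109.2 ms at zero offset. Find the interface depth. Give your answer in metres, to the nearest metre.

55 m

h = tᵢ·V₁·V₂ / (2·√(V₂²−V₁²)).
√(V₂²−V₁²) = √(3972² − 978²) = 3849.7 m/s.
h = 0.1092 s × 978 × 3972 / (2 × 3849.7) = 55.10 m.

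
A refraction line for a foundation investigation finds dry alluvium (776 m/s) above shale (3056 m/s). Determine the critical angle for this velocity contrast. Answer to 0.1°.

At critical incidence the refracted ray runs along the interface (θ₂ = 90°), so sin θ_c = V₁/V₂.
θ_c = arcsin(776/3056) = arcsin 0.2539 = 14.71°.

14.7°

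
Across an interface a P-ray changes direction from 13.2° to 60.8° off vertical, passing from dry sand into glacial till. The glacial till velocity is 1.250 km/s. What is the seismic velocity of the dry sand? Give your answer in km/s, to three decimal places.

sin 13.2° = 0.2284; sin 60.8° = 0.8729.
V₁ = V₂·(sin θ₁/sin θ₂) = 1.250·(0.2284/0.8729) = 0.327 km/s.

0.327 km/s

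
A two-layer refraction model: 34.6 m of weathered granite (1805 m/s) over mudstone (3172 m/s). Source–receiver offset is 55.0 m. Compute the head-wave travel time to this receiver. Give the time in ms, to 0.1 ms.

48.9 ms

θ_c = arcsin(V₁/V₂) = arcsin(1805/3172) = 34.68°, cos θ_c = 0.8223.
Intercept time tᵢ = 2h cos θ_c / V₁ = 2·34.6·0.8223/1805 = 0.03153 s.
t = x/V₂ + tᵢ = 55.0/3172 + 0.03153 = 0.04886 s.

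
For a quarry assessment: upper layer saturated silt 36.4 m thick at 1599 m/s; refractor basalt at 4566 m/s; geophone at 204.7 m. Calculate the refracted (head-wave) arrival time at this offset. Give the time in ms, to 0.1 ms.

t = x/V₂ + 2h·√(V₂²−V₁²)/(V₁V₂).
√(V₂²−V₁²) = √(4566²−1599²) = 4276.9 m/s; delay term = 2·36.4·4276.9/(1599·4566) = 0.04265 s.
t = 204.7/4566 + 0.04265 = 0.08748 s.

87.5 ms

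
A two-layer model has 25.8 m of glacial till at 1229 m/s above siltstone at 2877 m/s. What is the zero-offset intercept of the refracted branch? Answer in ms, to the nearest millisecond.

tᵢ = 2h·√(V₂²−V₁²)/(V₁V₂).
√(V₂²−V₁²) = √(2877²−1229²) = 2601.3 m/s.
tᵢ = 2·25.8·2601.3/(1229·2877) = 0.03796 s.

38 ms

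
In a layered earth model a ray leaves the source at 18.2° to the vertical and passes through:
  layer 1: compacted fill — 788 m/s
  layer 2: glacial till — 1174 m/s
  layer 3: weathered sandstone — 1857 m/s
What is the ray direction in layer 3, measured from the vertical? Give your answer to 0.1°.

47.4°

Ray parameter p = sin 18.2° / 788 = 3.9636e-04 s/m.
sin θ_3 = p·V_3 = 3.9636e-04 × 1857 = 0.7360.
θ_3 = arcsin 0.7360 = 47.40°.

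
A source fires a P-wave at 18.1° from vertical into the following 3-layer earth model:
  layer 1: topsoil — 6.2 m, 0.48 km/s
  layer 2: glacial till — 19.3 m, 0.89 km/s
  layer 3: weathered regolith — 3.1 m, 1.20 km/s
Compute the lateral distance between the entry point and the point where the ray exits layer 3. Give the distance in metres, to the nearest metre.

19 m

Ray parameter p = sin 18.1° / 0.48 km/s = 6.4724e-01 s/km.
Layer 1: θ = 18.10°; offset = 6.2·tan 18.10° = 2.026 m.
Layer 2: sin θ = p·0.89 = 0.5760 → θ = 35.17°; offset = 19.3·tan 35.17° = 13.601 m.
Layer 3: sin θ = p·1.20 = 0.7767 → θ = 50.96°; offset = 3.1·tan 50.96° = 3.823 m.
Total horizontal offset = 19.450 m.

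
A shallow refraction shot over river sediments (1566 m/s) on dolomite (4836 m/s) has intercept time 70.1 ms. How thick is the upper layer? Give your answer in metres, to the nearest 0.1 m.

h = tᵢ·V₁·V₂ / (2·√(V₂²−V₁²)).
√(V₂²−V₁²) = √(4836² − 1566²) = 4575.4 m/s.
h = 0.0701 s × 1566 × 4836 / (2 × 4575.4) = 58.01 m.

58.0 m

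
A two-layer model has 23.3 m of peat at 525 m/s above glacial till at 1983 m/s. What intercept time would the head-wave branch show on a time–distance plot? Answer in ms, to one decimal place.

85.6 ms

tᵢ = 2h·√(V₂²−V₁²)/(V₁V₂).
√(V₂²−V₁²) = √(1983²−525²) = 1912.2 m/s.
tᵢ = 2·23.3·1912.2/(525·1983) = 0.08559 s.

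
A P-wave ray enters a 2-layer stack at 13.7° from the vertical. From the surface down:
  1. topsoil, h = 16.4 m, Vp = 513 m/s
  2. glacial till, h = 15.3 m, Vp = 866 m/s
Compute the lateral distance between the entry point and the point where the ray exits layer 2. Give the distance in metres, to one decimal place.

Apply Snell's law at each interface; in layer i the horizontal offset is hᵢ·tan θᵢ.
Layer 1: θ = 13.70°; offset = 16.4·tan 13.70° = 3.998 m.
Layer 2: sin θ = 866·sin 13.7°/513 = 0.3998, θ = 23.57°; offset = 15.3·tan 23.57° = 6.674 m.
Total horizontal offset = 10.672 m.

10.7 m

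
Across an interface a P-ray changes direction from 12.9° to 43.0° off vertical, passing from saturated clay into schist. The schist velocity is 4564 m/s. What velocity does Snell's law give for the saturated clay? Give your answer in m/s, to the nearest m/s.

1494 m/s

sin 12.9° = 0.2233; sin 43.0° = 0.6820.
V₁ = V₂·(sin θ₁/sin θ₂) = 4564·(0.2233/0.6820) = 1494.01 m/s.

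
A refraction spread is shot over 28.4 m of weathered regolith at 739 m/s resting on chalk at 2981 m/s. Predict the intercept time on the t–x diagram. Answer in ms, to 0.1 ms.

74.5 ms

tᵢ = 2h·√(V₂²−V₁²)/(V₁V₂).
√(V₂²−V₁²) = √(2981²−739²) = 2887.9 m/s.
tᵢ = 2·28.4·2887.9/(739·2981) = 0.07446 s.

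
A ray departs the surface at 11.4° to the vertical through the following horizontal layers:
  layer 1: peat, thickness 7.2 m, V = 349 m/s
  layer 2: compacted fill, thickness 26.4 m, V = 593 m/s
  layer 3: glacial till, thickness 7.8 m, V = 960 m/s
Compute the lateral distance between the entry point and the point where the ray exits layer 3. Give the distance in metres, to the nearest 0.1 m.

15.9 m

p = sin θ₁/V₁ = sin 11.4°/349 = 5.6635e-04 s/m is conserved through the stack.
Layer 1: θ = 11.40°; offset = 7.2·tan 11.40° = 1.452 m.
Layer 2: sin θ = p·593 = 0.3358 → θ = 19.62°; offset = 26.4·tan 19.62° = 9.413 m.
Layer 3: sin θ = p·960 = 0.5437 → θ = 32.94°; offset = 7.8·tan 32.94° = 5.053 m.
Summing the layer offsets gives 15.918 m.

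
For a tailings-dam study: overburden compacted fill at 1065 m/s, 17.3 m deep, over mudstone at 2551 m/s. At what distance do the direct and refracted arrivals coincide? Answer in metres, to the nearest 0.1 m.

θ_c = arcsin(1065/2551) = 24.68°, so cos θ_c = 0.9087 and tᵢ = 2h cos θ_c/V₁ = 0.0295 s.
At crossover x/V₁ = x/V₂ + tᵢ ⇒ x = tᵢ/(1/V₁ − 1/V₂) = 0.02952/(9.3897e-04 − 3.9200e-04) = 53.97 m.

54.0 m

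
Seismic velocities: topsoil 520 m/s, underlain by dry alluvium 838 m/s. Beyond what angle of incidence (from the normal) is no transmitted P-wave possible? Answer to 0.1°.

38.4°

At critical incidence the refracted ray runs along the interface (θ₂ = 90°), so sin θ_c = V₁/V₂.
θ_c = arcsin(520/838) = arcsin 0.6205 = 38.35°.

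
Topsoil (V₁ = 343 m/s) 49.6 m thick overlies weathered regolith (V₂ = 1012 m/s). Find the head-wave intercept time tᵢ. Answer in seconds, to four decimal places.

0.2721 s

tᵢ = 2h·√(V₂²−V₁²)/(V₁V₂).
√(V₂²−V₁²) = √(1012²−343²) = 952.1 m/s.
tᵢ = 2·49.6·952.1/(343·1012) = 0.27209 s.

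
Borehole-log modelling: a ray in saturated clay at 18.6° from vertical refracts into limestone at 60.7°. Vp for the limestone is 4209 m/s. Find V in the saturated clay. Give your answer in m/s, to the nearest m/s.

sin 18.6° = 0.3190; sin 60.7° = 0.8721.
V₁ = V₂·(sin θ₁/sin θ₂) = 4209·(0.3190/0.8721) = 1539.44 m/s.

1539 m/s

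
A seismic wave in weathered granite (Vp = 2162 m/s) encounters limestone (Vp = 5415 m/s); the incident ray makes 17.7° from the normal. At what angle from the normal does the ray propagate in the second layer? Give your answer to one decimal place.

sin θ₁/V₁ = sin θ₂/V₂ ⇒ sin θ₂ = 5415·sin 17.7°/2162 = 5415·0.3040/2162 = 0.7615.
θ₂ = arcsin 0.7615 = 49.60° from the normal.

49.6°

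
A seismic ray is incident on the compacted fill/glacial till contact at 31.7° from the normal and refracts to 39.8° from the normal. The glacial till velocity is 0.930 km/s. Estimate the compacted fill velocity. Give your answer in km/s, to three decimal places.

Snell's law: sin 31.7°/V₁ = sin 39.8°/V₂.
V₁ = V₂·sin 31.7°/sin 39.8° = 0.930 × 0.8209 = 0.763 km/s.

0.763 km/s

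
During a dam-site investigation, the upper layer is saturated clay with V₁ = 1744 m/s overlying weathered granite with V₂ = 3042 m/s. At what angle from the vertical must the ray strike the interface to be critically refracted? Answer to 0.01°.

Critical incidence: sin θ_c = V₁/V₂ = 1744/3042 = 0.5733.
θ_c = arcsin 0.5733 = 34.98°.

34.98°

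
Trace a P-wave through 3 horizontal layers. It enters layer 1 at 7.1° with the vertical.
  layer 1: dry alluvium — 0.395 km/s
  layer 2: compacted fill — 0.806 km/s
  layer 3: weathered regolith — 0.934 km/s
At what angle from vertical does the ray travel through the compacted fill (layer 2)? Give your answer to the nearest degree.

15°

Snell's law across each interface conserves sin θ / V, so sin θ_2 = V_2·sin θ₁/V₁.
sin θ_2 = 0.806 × sin 7.1° / 0.395 = 0.2522.
θ_2 = arcsin 0.2522 = 14.61°.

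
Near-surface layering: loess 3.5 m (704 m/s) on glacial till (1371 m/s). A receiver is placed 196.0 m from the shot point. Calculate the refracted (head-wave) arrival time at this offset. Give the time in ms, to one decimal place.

151.5 ms

t = x/V₂ + 2h·√(V₂²−V₁²)/(V₁V₂).
√(V₂²−V₁²) = √(1371²−704²) = 1176.4 m/s; delay term = 2·3.5·1176.4/(704·1371) = 0.00853 s.
t = 196.0/1371 + 0.00853 = 0.15149 s.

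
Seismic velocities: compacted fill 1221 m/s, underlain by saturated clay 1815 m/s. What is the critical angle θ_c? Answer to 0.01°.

At critical incidence the refracted ray runs along the interface (θ₂ = 90°), so sin θ_c = V₁/V₂.
θ_c = arcsin(1221/1815) = arcsin 0.6727 = 42.28°.

42.28°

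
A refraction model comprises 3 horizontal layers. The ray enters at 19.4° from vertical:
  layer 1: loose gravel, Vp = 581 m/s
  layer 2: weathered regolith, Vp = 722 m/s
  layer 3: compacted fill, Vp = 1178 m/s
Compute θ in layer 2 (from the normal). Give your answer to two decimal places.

Snell's law across each interface conserves sin θ / V, so sin θ_2 = V_2·sin θ₁/V₁.
sin θ_2 = 722 × sin 19.4° / 581 = 0.4128.
θ_2 = 24.38° from the vertical.

24.38°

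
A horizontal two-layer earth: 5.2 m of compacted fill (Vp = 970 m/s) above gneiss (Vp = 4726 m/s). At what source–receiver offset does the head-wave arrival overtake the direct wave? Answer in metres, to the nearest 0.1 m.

12.8 m

x_cross = 2h·√((V₂+V₁)/(V₂−V₁)).
(V₂+V₁)/(V₂−V₁) = (4726+970)/(4726−970) = 1.5165; √ = 1.2315.
x_cross = 2·5.2·1.2315 = 12.81 m.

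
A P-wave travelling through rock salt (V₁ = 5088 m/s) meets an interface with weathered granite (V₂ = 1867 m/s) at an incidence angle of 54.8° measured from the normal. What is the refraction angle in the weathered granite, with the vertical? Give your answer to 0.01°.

sin θ₁/V₁ = sin θ₂/V₂ ⇒ sin θ₂ = 1867·sin 54.8°/5088 = 1867·0.8171/5088 = 0.2998.
θ₂ = sin⁻¹(0.2998) = 17.45° (from vertical).

17.45°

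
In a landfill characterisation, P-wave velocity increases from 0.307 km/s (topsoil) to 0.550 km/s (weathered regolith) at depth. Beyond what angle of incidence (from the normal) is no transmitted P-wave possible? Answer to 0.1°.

33.9°

At critical incidence the refracted ray runs along the interface (θ₂ = 90°), so sin θ_c = V₁/V₂.
θ_c = arcsin(0.307/0.550) = arcsin 0.5582 = 33.93°.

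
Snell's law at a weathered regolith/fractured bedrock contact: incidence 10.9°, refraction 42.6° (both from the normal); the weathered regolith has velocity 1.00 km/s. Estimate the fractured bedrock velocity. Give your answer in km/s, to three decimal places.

3.580 km/s

sin 10.9° = 0.1891; sin 42.6° = 0.6769.
V₂ = V₁·(sin θ₂/sin θ₁) = 1.00·(0.6769/0.1891) = 3.580 km/s.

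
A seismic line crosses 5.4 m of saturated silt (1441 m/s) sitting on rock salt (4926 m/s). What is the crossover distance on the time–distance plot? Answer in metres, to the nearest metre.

15 m

θ_c = arcsin(1441/4926) = 17.01°, so cos θ_c = 0.9563 and tᵢ = 2h cos θ_c/V₁ = 0.0072 s.
At crossover x/V₁ = x/V₂ + tᵢ ⇒ x = tᵢ/(1/V₁ − 1/V₂) = 0.00717/(6.9396e-04 − 2.0300e-04) = 14.60 m.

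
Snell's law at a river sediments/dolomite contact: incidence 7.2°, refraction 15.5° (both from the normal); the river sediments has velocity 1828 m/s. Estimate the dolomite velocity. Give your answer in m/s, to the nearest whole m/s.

3898 m/s

Snell's law: sin 7.2°/V₁ = sin 15.5°/V₂.
V₂ = V₁·sin 15.5°/sin 7.2° = 1828 × 2.1322 = 3897.70 m/s.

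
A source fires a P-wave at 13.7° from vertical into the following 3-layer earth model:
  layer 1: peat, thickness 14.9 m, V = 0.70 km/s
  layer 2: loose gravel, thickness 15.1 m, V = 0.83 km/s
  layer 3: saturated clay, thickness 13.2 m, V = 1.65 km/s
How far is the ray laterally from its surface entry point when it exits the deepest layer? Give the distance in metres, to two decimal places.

16.93 m

Apply Snell's law at each interface; in layer i the horizontal offset is hᵢ·tan θᵢ.
Layer 1: θ = 13.70°; offset = 14.9·tan 13.70° = 3.6322 m.
Layer 2: sin θ = 0.83·sin 13.7°/0.70 = 0.2808, θ = 16.31°; offset = 15.1·tan 16.31° = 4.4182 m.
Layer 3: sin θ = 1.65·sin 13.7°/0.70 = 0.5583, θ = 33.94°; offset = 13.2·tan 33.94° = 8.8820 m.
Summing the layer offsets gives 16.9324 m.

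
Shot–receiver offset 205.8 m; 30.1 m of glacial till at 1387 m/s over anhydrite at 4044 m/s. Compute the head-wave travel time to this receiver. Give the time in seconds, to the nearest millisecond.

0.092 s

t = x/V₂ + 2h·√(V₂²−V₁²)/(V₁V₂).
√(V₂²−V₁²) = √(4044²−1387²) = 3798.7 m/s; delay term = 2·30.1·3798.7/(1387·4044) = 0.04077 s.
t = 205.8/4044 + 0.04077 = 0.09166 s.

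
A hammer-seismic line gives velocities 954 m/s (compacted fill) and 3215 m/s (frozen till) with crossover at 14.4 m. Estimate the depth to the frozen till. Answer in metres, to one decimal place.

5.3 m

x_cross = 2h·√((V₂+V₁)/(V₂−V₁)) → h = x_cross / (2·√((V₂+V₁)/(V₂−V₁))).
√((V₂+V₁)/(V₂−V₁)) = √((3215+954)/(3215−954)) = 1.3579.
h = 14.4 / (2·1.3579) = 5.30 m.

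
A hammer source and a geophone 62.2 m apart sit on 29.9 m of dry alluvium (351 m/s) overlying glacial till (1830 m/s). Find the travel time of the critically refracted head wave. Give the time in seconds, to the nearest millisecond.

θ_c = arcsin(V₁/V₂) = arcsin(351/1830) = 11.06°, cos θ_c = 0.9814.
Intercept time tᵢ = 2h cos θ_c / V₁ = 2·29.9·0.9814/351 = 0.16721 s.
t = x/V₂ + tᵢ = 62.2/1830 + 0.16721 = 0.20120 s.

0.201 s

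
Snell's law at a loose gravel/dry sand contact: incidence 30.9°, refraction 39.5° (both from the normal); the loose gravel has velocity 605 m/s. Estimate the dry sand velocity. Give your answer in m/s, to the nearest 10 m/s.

750 m/s

sin 30.9° = 0.5135; sin 39.5° = 0.6361.
V₂ = V₁·(sin θ₂/sin θ₁) = 605·(0.6361/0.5135) = 749.36 m/s.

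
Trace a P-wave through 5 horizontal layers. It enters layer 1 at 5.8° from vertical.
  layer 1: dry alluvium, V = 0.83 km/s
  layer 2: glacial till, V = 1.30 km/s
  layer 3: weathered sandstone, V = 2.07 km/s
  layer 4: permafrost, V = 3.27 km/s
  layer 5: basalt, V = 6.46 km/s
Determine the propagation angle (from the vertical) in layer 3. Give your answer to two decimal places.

14.60°

Ray parameter p = sin 5.8° / 0.83 = 1.2175e-01 s/km.
sin θ_3 = p·V_3 = 1.2175e-01 × 2.07 = 0.2520.
θ_3 = arcsin 0.2520 = 14.60°.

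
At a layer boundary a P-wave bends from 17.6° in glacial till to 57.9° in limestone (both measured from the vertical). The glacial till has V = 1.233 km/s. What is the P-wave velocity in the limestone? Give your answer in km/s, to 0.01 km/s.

sin 17.6° = 0.3024; sin 57.9° = 0.8471.
V₂ = V₁·(sin θ₂/sin θ₁) = 1.233·(0.8471/0.3024) = 3.45 km/s.

3.45 km/s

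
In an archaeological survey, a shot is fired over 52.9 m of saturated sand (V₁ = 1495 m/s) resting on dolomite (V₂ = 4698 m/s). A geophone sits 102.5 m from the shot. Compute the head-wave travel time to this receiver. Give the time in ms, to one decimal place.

θ_c = arcsin(V₁/V₂) = arcsin(1495/4698) = 18.56°, cos θ_c = 0.9480.
Intercept time tᵢ = 2h cos θ_c / V₁ = 2·52.9·0.9480/1495 = 0.06709 s.
t = x/V₂ + tᵢ = 102.5/4698 + 0.06709 = 0.08891 s.

88.9 ms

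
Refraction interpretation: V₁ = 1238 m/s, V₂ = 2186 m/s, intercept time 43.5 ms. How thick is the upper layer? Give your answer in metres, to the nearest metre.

h = tᵢ·V₁·V₂ / (2·√(V₂²−V₁²)).
√(V₂²−V₁²) = √(2186² − 1238²) = 1801.7 m/s.
h = 0.0435 s × 1238 × 2186 / (2 × 1801.7) = 32.67 m.

33 m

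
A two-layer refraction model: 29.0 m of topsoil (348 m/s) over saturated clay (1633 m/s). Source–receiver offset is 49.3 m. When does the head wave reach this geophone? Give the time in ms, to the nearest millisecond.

193 ms

t = x/V₂ + 2h·√(V₂²−V₁²)/(V₁V₂).
√(V₂²−V₁²) = √(1633²−348²) = 1595.5 m/s; delay term = 2·29.0·1595.5/(348·1633) = 0.16284 s.
t = 49.3/1633 + 0.16284 = 0.19303 s.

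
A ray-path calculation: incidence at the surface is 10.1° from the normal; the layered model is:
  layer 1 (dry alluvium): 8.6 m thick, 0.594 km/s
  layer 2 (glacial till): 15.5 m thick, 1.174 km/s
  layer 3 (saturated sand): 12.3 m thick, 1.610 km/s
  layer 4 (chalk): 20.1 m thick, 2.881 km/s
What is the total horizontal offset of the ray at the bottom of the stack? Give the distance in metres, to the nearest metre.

46 m

p = sin θ₁/V₁ = sin 10.1°/0.594 = 2.9523e-01 s/km is conserved through the stack.
Layer 1: θ = 10.10°; offset = 8.6·tan 10.10° = 1.532 m.
Layer 2: sin θ = p·1.174 = 0.3466 → θ = 20.28°; offset = 15.5·tan 20.28° = 5.727 m.
Layer 3: sin θ = p·1.610 = 0.4753 → θ = 28.38°; offset = 12.3·tan 28.38° = 6.645 m.
Layer 4: sin θ = p·2.881 = 0.8506 → θ = 58.27°; offset = 20.1·tan 58.27° = 32.510 m.
Summing the layer offsets gives 46.414 m.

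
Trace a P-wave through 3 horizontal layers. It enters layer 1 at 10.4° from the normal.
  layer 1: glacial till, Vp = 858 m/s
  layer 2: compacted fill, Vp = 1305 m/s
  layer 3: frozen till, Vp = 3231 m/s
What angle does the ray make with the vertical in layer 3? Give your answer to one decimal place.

42.8°

Ray parameter p = sin 10.4° / 858 = 2.1040e-04 s/m.
sin θ_3 = p·V_3 = 2.1040e-04 × 3231 = 0.6798.
θ_3 = arcsin 0.6798 = 42.83°.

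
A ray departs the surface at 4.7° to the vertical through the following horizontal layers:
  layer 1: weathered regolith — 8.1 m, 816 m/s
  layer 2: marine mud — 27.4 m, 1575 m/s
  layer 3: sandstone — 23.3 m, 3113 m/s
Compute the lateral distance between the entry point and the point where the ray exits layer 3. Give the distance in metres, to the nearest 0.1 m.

Apply Snell's law at each interface; in layer i the horizontal offset is hᵢ·tan θᵢ.
Layer 1: θ = 4.70°; offset = 8.1·tan 4.70° = 0.666 m.
Layer 2: sin θ = 1575·sin 4.7°/816 = 0.1582, θ = 9.10°; offset = 27.4·tan 9.10° = 4.389 m.
Layer 3: sin θ = 3113·sin 4.7°/816 = 0.3126, θ = 18.22°; offset = 23.3·tan 18.22° = 7.668 m.
Summing the layer offsets gives 12.722 m.

12.7 m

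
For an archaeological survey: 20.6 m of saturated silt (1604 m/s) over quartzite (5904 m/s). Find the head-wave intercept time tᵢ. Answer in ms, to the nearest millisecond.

tᵢ = 2h·√(V₂²−V₁²)/(V₁V₂).
√(V₂²−V₁²) = √(5904²−1604²) = 5681.9 m/s.
tᵢ = 2·20.6·5681.9/(1604·5904) = 0.02472 s.

25 ms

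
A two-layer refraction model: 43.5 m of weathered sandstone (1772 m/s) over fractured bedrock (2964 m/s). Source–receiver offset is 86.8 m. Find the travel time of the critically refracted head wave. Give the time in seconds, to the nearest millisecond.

0.069 s

θ_c = arcsin(V₁/V₂) = arcsin(1772/2964) = 36.72°, cos θ_c = 0.8016.
Intercept time tᵢ = 2h cos θ_c / V₁ = 2·43.5·0.8016/1772 = 0.03936 s.
t = x/V₂ + tᵢ = 86.8/2964 + 0.03936 = 0.06864 s.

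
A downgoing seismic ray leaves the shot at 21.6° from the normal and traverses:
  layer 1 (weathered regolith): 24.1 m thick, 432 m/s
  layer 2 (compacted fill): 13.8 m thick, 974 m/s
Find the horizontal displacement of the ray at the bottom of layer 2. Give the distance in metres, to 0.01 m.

p = sin θ₁/V₁ = sin 21.6°/432 = 8.5214e-04 s/m is conserved through the stack.
Layer 1: θ = 21.60°; offset = 24.1·tan 21.60° = 9.5419 m.
Layer 2: sin θ = p·974 = 0.8300 → θ = 56.10°; offset = 13.8·tan 56.10° = 20.5344 m.
Total horizontal offset = 30.0762 m.

30.08 m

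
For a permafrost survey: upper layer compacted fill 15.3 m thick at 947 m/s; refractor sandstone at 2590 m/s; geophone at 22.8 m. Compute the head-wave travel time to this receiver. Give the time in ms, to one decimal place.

38.9 ms

θ_c = arcsin(V₁/V₂) = arcsin(947/2590) = 21.45°, cos θ_c = 0.9308.
Intercept time tᵢ = 2h cos θ_c / V₁ = 2·15.3·0.9308/947 = 0.03008 s.
t = x/V₂ + tᵢ = 22.8/2590 + 0.03008 = 0.03888 s.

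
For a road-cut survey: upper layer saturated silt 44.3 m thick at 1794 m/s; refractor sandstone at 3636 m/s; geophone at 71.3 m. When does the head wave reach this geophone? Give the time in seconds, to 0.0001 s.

0.0626 s

t = x/V₂ + 2h·√(V₂²−V₁²)/(V₁V₂).
√(V₂²−V₁²) = √(3636²−1794²) = 3162.6 m/s; delay term = 2·44.3·3162.6/(1794·3636) = 0.04296 s.
t = 71.3/3636 + 0.04296 = 0.06257 s.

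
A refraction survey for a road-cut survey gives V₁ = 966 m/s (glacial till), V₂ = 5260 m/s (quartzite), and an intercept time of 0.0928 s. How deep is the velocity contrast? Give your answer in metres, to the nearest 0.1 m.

45.6 m

θ_c = arcsin(966/5260) = 10.58°; cos θ_c = 0.9830.
tᵢ = 2h cos θ_c/V₁ ⇒ h = tᵢ·V₁/(2 cos θ_c) = 0.0928·966/(2·0.9830) = 45.60 m.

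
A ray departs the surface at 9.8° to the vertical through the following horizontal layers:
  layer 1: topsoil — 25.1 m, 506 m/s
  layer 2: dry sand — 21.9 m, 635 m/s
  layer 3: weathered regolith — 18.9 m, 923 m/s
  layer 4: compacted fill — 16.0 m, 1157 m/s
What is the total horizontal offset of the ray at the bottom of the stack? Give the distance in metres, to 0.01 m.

Apply Snell's law at each interface; in layer i the horizontal offset is hᵢ·tan θᵢ.
Layer 1: θ = 9.80°; offset = 25.1·tan 9.80° = 4.3355 m.
Layer 2: sin θ = 635·sin 9.8°/506 = 0.2136, θ = 12.33°; offset = 21.9·tan 12.33° = 4.7884 m.
Layer 3: sin θ = 923·sin 9.8°/506 = 0.3105, θ = 18.09°; offset = 18.9·tan 18.09° = 6.1732 m.
Layer 4: sin θ = 1157·sin 9.8°/506 = 0.3892, θ = 22.90°; offset = 16.0·tan 22.90° = 6.7601 m.
Σ offsets = 22.0572 m.

22.06 m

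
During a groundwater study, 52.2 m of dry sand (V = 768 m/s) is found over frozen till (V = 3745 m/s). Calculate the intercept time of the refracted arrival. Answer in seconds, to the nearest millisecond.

θ_c = arcsin(V₁/V₂) = arcsin(768/3745) = 11.83°; cos θ_c = 0.9787.
tᵢ = 2h·cos θ_c / V₁ = 2·52.2·0.9787 / 768 = 0.13305 s.

0.133 s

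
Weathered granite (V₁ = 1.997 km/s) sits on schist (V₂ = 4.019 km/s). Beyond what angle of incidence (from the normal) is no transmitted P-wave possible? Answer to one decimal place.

At critical incidence the refracted ray runs along the interface (θ₂ = 90°), so sin θ_c = V₁/V₂.
θ_c = arcsin(1.997/4.019) = arcsin 0.4969 = 29.79°.

29.8°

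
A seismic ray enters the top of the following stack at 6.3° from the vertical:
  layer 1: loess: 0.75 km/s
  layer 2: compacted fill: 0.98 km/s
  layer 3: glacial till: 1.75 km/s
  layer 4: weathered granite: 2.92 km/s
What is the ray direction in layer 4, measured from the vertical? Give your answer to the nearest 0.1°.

Ray parameter p = sin 6.3° / 0.75 = 1.4631e-01 s/km.
sin θ_4 = p·V_4 = 1.4631e-01 × 2.92 = 0.4272.
θ_4 = arcsin 0.4272 = 25.29°.

25.3°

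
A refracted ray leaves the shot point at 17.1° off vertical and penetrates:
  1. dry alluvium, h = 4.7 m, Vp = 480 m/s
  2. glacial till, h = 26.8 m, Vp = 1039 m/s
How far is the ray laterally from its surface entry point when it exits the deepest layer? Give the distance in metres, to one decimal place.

p = sin θ₁/V₁ = sin 17.1°/480 = 6.1258e-04 s/m is conserved through the stack.
Layer 1: θ = 17.10°; offset = 4.7·tan 17.10° = 1.446 m.
Layer 2: sin θ = p·1039 = 0.6365 → θ = 39.53°; offset = 26.8·tan 39.53° = 22.115 m.
Σ offsets = 23.561 m.

23.6 m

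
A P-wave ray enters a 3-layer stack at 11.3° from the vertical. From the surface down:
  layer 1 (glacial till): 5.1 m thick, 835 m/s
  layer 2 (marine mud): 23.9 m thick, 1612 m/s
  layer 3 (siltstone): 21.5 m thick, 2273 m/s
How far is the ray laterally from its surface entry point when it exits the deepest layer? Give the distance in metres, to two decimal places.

24.34 m

Ray parameter p = sin 11.3° / 835 m/s = 2.3467e-04 s/m.
Layer 1: θ = 11.30°; offset = 5.1·tan 11.30° = 1.0191 m.
Layer 2: sin θ = p·1612 = 0.3783 → θ = 22.23°; offset = 23.9·tan 22.23° = 9.7667 m.
Layer 3: sin θ = p·2273 = 0.5334 → θ = 32.24°; offset = 21.5·tan 32.24° = 13.5577 m.
Σ offsets = 24.3435 m.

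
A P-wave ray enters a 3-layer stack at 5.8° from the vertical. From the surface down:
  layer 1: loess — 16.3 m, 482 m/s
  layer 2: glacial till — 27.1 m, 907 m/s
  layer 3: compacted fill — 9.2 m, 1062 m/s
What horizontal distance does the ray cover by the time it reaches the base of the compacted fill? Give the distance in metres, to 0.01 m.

9.01 m

p = sin θ₁/V₁ = sin 5.8°/482 = 2.0966e-04 s/m is conserved through the stack.
Layer 1: θ = 5.80°; offset = 16.3·tan 5.80° = 1.6557 m.
Layer 2: sin θ = p·907 = 0.1902 → θ = 10.96°; offset = 27.1·tan 10.96° = 5.2492 m.
Layer 3: sin θ = p·1062 = 0.2227 → θ = 12.87°; offset = 9.2·tan 12.87° = 2.1012 m.
Total horizontal offset = 9.0061 m.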